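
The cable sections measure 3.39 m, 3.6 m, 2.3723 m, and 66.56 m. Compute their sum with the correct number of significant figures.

3.39 m + 3.6 m + 2.3723 m + 66.56 m = 75.9223 m.
Addition/subtraction keeps the fewest decimal places: 3.39 → 2 decimal places, 3.6 → 1 decimal place, 2.3723 → 4 decimal places, 66.56 → 2 decimal places; limit is 1.
Rounded to 1 decimal place: 75.9 m.

75.9 m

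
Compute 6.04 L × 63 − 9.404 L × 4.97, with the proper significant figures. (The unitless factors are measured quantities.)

6.04 × 63 = 380.52 → 3.8 × 10² L (2 s.f., last digit at the 10^1 place).
9.404 × 4.97 = 46.73788 → 46.7 L (3 s.f., last digit at the 10^-1 place).
Difference: 333.78212 L; keep the coarser place, 10^1.
Result: 3.3 × 10² L.

3.3 × 10² L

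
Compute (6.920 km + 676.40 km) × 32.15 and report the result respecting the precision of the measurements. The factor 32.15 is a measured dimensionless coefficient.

2.197 × 10⁴ km

6.920 km + 676.40 km = 683.320 km; the sum is limited to 2 decimal places (5 s.f.).
Carrying full precision, 683.320 × 32.15 = 21968.738 km; 32.15 has 4 s.f., so the result keeps min(5, 4) = 4 s.f.
Rounded to 4 significant figures: 2.197 × 10⁴ km.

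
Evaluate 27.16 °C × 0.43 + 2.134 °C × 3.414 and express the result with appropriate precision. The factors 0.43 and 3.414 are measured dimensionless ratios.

19 °C

27.16 × 0.43 = 11.6788 → 12 °C (2 s.f., last digit at the 10^0 place).
2.134 × 3.414 = 7.285476 → 7.285 °C (4 s.f., last digit at the 10^-3 place).
Sum: 18.964276 °C; keep the coarser place, 10^0.
Result: 19 °C.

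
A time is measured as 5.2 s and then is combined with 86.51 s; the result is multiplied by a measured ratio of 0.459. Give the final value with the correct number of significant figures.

5.2 s + 86.51 s = 91.71 s; the sum is limited to 1 decimal place (3 s.f.).
Carrying full precision, 91.71 × 0.459 = 42.09489 s; 0.459 has 3 s.f., so the result keeps min(3, 3) = 3 s.f.
Rounded to 3 significant figures: 42.1 s.

42.1 s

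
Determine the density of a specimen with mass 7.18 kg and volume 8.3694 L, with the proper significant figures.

density = 7.18 kg ÷ 8.3694 L = 0.857887064784… kg/L.
7.18 has 3 significant figures; 8.3694 has 5.
Division/multiplication keeps the fewest: 3 significant figures.
Rounded: 0.858 kg/L.

0.858 kg/L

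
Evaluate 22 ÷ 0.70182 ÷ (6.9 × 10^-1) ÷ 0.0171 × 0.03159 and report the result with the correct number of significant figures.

84

22 ÷ 0.70182 ÷ (6.9 × 10^-1) ÷ 0.0171 × 0.03159 = 83.9269354402…
Multiplication/division keeps the fewest significant figures: 22 → 2 s.f., 0.70182 → 5 s.f., 6.9 × 10^-1 → 2 s.f., 0.0171 → 3 s.f., 0.03159 → 4 s.f.; limit is 2.
Rounded to 2 significant figures: 84.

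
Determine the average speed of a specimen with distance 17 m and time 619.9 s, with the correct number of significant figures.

average speed = 17 m ÷ 619.9 s = 0.0274237780287… m/s.
17 has 2 significant figures; 619.9 has 4.
Division/multiplication keeps the fewest: 2 significant figures.
Rounded: 2.7 × 10^-2 m/s.

2.7 × 10^-2 m/s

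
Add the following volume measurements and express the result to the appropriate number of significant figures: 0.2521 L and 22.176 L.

0.2521 L + 22.176 L = 22.4281 L.
Addition/subtraction keeps the fewest decimal places: 0.2521 → 4 decimal places, 22.176 → 3 decimal places; limit is 3.
Rounded to 3 decimal places: 22.428 L.

22.428 L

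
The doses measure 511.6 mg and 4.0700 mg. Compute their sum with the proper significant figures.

515.7 mg

511.6 mg + 4.0700 mg = 515.6700 mg.
Addition/subtraction keeps the fewest decimal places: 511.6 → 1 decimal place, 4.0700 → 4 decimal places; limit is 1.
Rounded to 1 decimal place: 515.7 mg.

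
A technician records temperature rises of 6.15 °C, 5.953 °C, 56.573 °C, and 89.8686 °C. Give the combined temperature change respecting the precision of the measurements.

158.54 °C

6.15 °C + 5.953 °C + 56.573 °C + 89.8686 °C = 158.5446 °C.
Addition/subtraction keeps the fewest decimal places: 6.15 → 2 decimal places, 5.953 → 3 decimal places, 56.573 → 3 decimal places, 89.8686 → 4 decimal places; limit is 2.
Rounded to 2 decimal places: 158.54 °C.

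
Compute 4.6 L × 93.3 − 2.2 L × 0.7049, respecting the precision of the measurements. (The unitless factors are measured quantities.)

4.3 × 10^2 L

4.6 × 93.3 = 429.18 → 4.3 × 10^2 L (2 s.f., last digit at the 10^1 place).
2.2 × 0.7049 = 1.55078 → 1.6 L (2 s.f., last digit at the 10^-1 place).
Difference: 427.62922 L; keep the coarser place, 10^1.
Result: 4.3 × 10^2 L.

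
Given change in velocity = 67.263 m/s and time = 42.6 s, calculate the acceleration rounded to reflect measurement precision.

1.58 m/s²

acceleration = 67.263 m/s ÷ 42.6 s = 1.57894366197… m/s².
67.263 has 5 significant figures; 42.6 has 3.
Division/multiplication keeps the fewest: 3 significant figures.
Rounded: 1.58 m/s².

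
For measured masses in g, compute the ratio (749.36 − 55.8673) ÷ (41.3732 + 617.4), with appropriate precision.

1.053

749.36 − 55.8673 = 693.4927, limited to 2 d.p. → 5 s.f.; 41.3732 + 617.4 = 658.7732, limited to 1 d.p. → 4 s.f.
Carrying full precision, 693.4927 ÷ 658.7732 = 1.05270326722…; keep min(5, 4) = 4 s.f.
Rounded to 4 significant figures: 1.053.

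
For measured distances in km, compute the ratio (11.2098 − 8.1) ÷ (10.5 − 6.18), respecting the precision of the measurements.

0.72

11.2098 − 8.1 = 3.1098, limited to 1 d.p. → 2 s.f.; 10.5 − 6.18 = 4.32, limited to 1 d.p. → 2 s.f.
Carrying full precision, 3.1098 ÷ 4.32 = 0.719861111111…; keep min(2, 2) = 2 s.f.
Rounded to 2 significant figures: 0.72.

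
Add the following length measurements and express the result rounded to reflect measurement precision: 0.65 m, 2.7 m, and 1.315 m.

4.7 m

0.65 m + 2.7 m + 1.315 m = 4.665 m.
Addition/subtraction keeps the fewest decimal places: 0.65 → 2 decimal places, 2.7 → 1 decimal place, 1.315 → 3 decimal places; limit is 1.
Rounded to 1 decimal place: 4.7 m.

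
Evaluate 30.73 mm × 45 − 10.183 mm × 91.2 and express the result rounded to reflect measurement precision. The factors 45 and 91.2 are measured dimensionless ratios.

30.73 × 45 = 1382.85 → 1.4 × 10^3 mm (2 s.f., last digit at the 10^2 place).
10.183 × 91.2 = 928.6896 → 9.29 × 10^2 mm (3 s.f., last digit at the 10^0 place).
Difference: 454.1604 mm; keep the coarser place, 10^2.
Result: 5 × 10^2 mm.

5 × 10^2 mm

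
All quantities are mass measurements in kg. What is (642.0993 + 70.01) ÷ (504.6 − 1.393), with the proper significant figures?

1.415

642.0993 + 70.01 = 712.1093, limited to 2 d.p. → 5 s.f.; 504.6 − 1.393 = 503.207, limited to 1 d.p. → 4 s.f.
Carrying full precision, 712.1093 ÷ 503.207 = 1.41514187998…; keep min(5, 4) = 4 s.f.
Rounded to 4 significant figures: 1.415.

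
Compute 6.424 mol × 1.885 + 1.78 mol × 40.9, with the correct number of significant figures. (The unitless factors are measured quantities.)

6.424 × 1.885 = 12.10924 → 12.11 mol (4 s.f., last digit at the 10^-2 place).
1.78 × 40.9 = 72.802 → 72.8 mol (3 s.f., last digit at the 10^-1 place).
Sum: 84.91124 mol; keep the coarser place, 10^-1.
Result: 84.9 mol.

84.9 mol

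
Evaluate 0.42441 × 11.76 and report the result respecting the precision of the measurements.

4.991

0.42441 × 11.76 = 4.9910616
Multiplication/division keeps the fewest significant figures: 0.42441 → 5 s.f., 11.76 → 4 s.f.; limit is 4.
Rounded to 4 significant figures: 4.991.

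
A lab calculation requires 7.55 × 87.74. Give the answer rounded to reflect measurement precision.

662

7.55 × 87.74 = 662.437
Multiplication/division keeps the fewest significant figures: 7.55 → 3 s.f., 87.74 → 4 s.f.; limit is 3.
Rounded to 3 significant figures: 662.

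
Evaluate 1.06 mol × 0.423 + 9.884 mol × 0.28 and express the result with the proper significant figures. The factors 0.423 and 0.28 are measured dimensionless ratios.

3.2 mol

1.06 × 0.423 = 0.44838 → 0.448 mol (3 s.f., last digit at the 10^-3 place).
9.884 × 0.28 = 2.76752 → 2.8 mol (2 s.f., last digit at the 10^-1 place).
Sum: 3.2159 mol; keep the coarser place, 10^-1.
Result: 3.2 mol.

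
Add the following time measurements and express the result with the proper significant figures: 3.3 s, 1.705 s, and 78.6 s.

3.3 s + 1.705 s + 78.6 s = 83.605 s.
Addition/subtraction keeps the fewest decimal places: 3.3 → 1 decimal place, 1.705 → 3 decimal places, 78.6 → 1 decimal place; limit is 1.
Rounded to 1 decimal place: 83.6 s.

83.6 s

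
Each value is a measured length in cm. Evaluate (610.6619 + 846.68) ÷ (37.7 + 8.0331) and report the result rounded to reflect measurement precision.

31.9

610.6619 + 846.68 = 1457.3419, limited to 2 d.p. → 6 s.f.; 37.7 + 8.0331 = 45.7331, limited to 1 d.p. → 3 s.f.
Carrying full precision, 1457.3419 ÷ 45.7331 = 31.8662391135…; keep min(6, 3) = 3 s.f.
Rounded to 3 significant figures: 31.9.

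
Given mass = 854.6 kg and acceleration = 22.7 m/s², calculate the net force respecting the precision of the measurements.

1.94 × 10⁴ N

net force = 854.6 kg × 22.7 m/s² = 19399.42 N.
854.6 has 4 significant figures; 22.7 has 3.
Division/multiplication keeps the fewest: 3 significant figures.
Rounded: 1.94 × 10⁴ N.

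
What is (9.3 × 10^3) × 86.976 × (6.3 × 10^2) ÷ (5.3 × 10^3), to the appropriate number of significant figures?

9.6 × 10^4

(9.3 × 10^3) × 86.976 × (6.3 × 10^2) ÷ (5.3 × 10^3) = 96149.5064151…
Multiplication/division keeps the fewest significant figures: 9.3 × 10^3 → 2 s.f., 86.976 → 5 s.f., 6.3 × 10^2 → 2 s.f., 5.3 × 10^3 → 2 s.f.; limit is 2.
Rounded to 2 significant figures: 9.6 × 10^4.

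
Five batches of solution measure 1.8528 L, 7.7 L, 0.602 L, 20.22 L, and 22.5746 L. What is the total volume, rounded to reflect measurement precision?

1.8528 L + 7.7 L + 0.602 L + 20.22 L + 22.5746 L = 52.9494 L.
Addition/subtraction keeps the fewest decimal places: 1.8528 → 4 decimal places, 7.7 → 1 decimal place, 0.602 → 3 decimal places, 20.22 → 2 decimal places, 22.5746 → 4 decimal places; limit is 1.
Rounded to 1 decimal place: 52.9 L.

52.9 L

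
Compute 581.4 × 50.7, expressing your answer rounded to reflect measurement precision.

581.4 × 50.7 = 29476.98
Multiplication/division keeps the fewest significant figures: 581.4 → 4 s.f., 50.7 → 3 s.f.; limit is 3.
Rounded to 3 significant figures: 2.95 × 10⁴.

2.95 × 10⁴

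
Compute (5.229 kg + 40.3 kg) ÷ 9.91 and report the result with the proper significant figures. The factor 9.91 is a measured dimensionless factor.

5.229 kg + 40.3 kg = 45.529 kg; the sum is limited to 1 decimal place (3 s.f.).
Carrying full precision, 45.529 ÷ 9.91 = 4.59424823411… kg; 9.91 has 3 s.f., so the result keeps min(3, 3) = 3 s.f.
Rounded to 3 significant figures: 4.59 kg.

4.59 kg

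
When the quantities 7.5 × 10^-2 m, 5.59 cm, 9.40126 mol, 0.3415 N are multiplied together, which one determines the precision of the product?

7.5 × 10^-2 m → 2 s.f.; 5.59 cm → 3 s.f.; 9.40126 mol → 6 s.f.; 0.3415 N → 4 s.f.
The fewest is 2 significant figures, from 7.5 × 10^-2 m.

7.5 × 10^-2 m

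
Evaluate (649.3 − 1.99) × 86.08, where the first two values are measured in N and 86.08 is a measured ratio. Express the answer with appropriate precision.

649.3 N − 1.99 N = 647.31 N; the difference is limited to 1 decimal place (4 s.f.).
Carrying full precision, 647.31 × 86.08 = 55720.4448 N; 86.08 has 4 s.f., so the result keeps min(4, 4) = 4 s.f.
Rounded to 4 significant figures: 5.572 × 10⁴ N.

5.572 × 10⁴ N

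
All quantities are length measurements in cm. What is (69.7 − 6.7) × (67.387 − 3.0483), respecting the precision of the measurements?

4.05 × 10^3 cm²

69.7 − 6.7 = 63.0, limited to 1 d.p. → 3 s.f.; 67.387 − 3.0483 = 64.3387, limited to 3 d.p. → 5 s.f.
Carrying full precision, 63.0 × 64.3387 = 4053.3381; keep min(3, 5) = 3 s.f.
Rounded to 3 significant figures: 4.05 × 10^3 cm².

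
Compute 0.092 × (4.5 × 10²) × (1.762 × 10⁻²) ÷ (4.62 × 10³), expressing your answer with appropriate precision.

1.6 × 10⁻⁴

0.092 × (4.5 × 10²) × (1.762 × 10⁻²) ÷ (4.62 × 10³) = 0.000157893506494…
Multiplication/division keeps the fewest significant figures: 0.092 → 2 s.f., 4.5 × 10² → 2 s.f., 1.762 × 10⁻² → 4 s.f., 4.62 × 10³ → 3 s.f.; limit is 2.
Rounded to 2 significant figures: 1.6 × 10⁻⁴.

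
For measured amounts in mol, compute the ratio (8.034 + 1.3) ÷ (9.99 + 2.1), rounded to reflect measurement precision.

0.77

8.034 + 1.3 = 9.334, limited to 1 d.p. → 2 s.f.; 9.99 + 2.1 = 12.09, limited to 1 d.p. → 3 s.f.
Carrying full precision, 9.334 ÷ 12.09 = 0.772043010753…; keep min(2, 3) = 2 s.f.
Rounded to 2 significant figures: 0.77.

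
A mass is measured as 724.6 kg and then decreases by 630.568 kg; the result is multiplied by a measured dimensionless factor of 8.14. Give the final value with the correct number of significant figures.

765 kg

724.6 kg − 630.568 kg = 94.032 kg; the difference is limited to 1 decimal place (3 s.f.).
Carrying full precision, 94.032 × 8.14 = 765.42048 kg; 8.14 has 3 s.f., so the result keeps min(3, 3) = 3 s.f.
Rounded to 3 significant figures: 765 kg.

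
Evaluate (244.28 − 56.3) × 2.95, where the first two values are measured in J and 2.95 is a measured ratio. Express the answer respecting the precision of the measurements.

244.28 J − 56.3 J = 187.98 J; the difference is limited to 1 decimal place (4 s.f.).
Carrying full precision, 187.98 × 2.95 = 554.541 J; 2.95 has 3 s.f., so the result keeps min(4, 3) = 3 s.f.
Rounded to 3 significant figures: 555 J.

555 J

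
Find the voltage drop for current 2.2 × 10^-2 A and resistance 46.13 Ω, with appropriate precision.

1.0 V

voltage drop = 2.2 × 10^-2 A × 46.13 Ω = 1.01486 V.
2.2 × 10^-2 has 2 significant figures; 46.13 has 4.
Division/multiplication keeps the fewest: 2 significant figures.
Rounded: 1.0 V.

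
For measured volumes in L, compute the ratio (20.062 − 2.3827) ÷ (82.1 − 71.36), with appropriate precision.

1.65

20.062 − 2.3827 = 17.6793, limited to 3 d.p. → 5 s.f.; 82.1 − 71.36 = 10.74, limited to 1 d.p. → 3 s.f.
Carrying full precision, 17.6793 ÷ 10.74 = 1.64611731844…; keep min(5, 3) = 3 s.f.
Rounded to 3 significant figures: 1.65.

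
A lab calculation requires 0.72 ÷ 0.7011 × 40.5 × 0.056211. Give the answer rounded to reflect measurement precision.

2.3

0.72 ÷ 0.7011 × 40.5 × 0.056211 = 2.33791578947…
Multiplication/division keeps the fewest significant figures: 0.72 → 2 s.f., 0.7011 → 4 s.f., 40.5 → 3 s.f., 0.056211 → 5 s.f.; limit is 2.
Rounded to 2 significant figures: 2.3.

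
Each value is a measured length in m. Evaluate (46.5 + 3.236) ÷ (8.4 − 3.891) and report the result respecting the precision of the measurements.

11

46.5 + 3.236 = 49.736, limited to 1 d.p. → 3 s.f.; 8.4 − 3.891 = 4.509, limited to 1 d.p. → 2 s.f.
Carrying full precision, 49.736 ÷ 4.509 = 11.0303836771…; keep min(3, 2) = 2 s.f.
Rounded to 2 significant figures: 11.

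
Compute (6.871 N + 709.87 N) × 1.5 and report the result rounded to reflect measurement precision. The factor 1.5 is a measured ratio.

6.871 N + 709.87 N = 716.741 N; the sum is limited to 2 decimal places (5 s.f.).
Carrying full precision, 716.741 × 1.5 = 1075.1115 N; 1.5 has 2 s.f., so the result keeps min(5, 2) = 2 s.f.
Rounded to 2 significant figures: 1.1 × 10^3 N.

1.1 × 10^3 N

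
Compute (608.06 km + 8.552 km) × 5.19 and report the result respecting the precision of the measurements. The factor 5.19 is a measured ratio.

608.06 km + 8.552 km = 616.612 km; the sum is limited to 2 decimal places (5 s.f.).
Carrying full precision, 616.612 × 5.19 = 3200.21628 km; 5.19 has 3 s.f., so the result keeps min(5, 3) = 3 s.f.
Rounded to 3 significant figures: 3.20 × 10³ km.

3.20 × 10³ km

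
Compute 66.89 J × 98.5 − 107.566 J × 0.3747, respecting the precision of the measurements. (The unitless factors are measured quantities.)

66.89 × 98.5 = 6588.665 → 6.59 × 10³ J (3 s.f., last digit at the 10^1 place).
107.566 × 0.3747 = 40.3049802 → 40.30 J (4 s.f., last digit at the 10^-2 place).
Difference: 6548.3600198 J; keep the coarser place, 10^1.
Result: 6.55 × 10³ J.

6.55 × 10³ J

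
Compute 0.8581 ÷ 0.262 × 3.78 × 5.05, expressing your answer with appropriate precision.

0.8581 ÷ 0.262 × 3.78 × 5.05 = 62.5201179389…
Multiplication/division keeps the fewest significant figures: 0.8581 → 4 s.f., 0.262 → 3 s.f., 3.78 → 3 s.f., 5.05 → 3 s.f.; limit is 3.
Rounded to 3 significant figures: 62.5.

62.5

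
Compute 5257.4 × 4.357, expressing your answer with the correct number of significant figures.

5257.4 × 4.357 = 22906.4918
Multiplication/division keeps the fewest significant figures: 5257.4 → 5 s.f., 4.357 → 4 s.f.; limit is 4.
Rounded to 4 significant figures: 2.291 × 10^4.

2.291 × 10^4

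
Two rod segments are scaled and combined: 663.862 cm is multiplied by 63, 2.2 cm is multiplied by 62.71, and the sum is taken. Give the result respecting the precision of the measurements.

4.2 × 10⁴ cm

663.862 × 63 = 41823.306 → 4.2 × 10⁴ cm (2 s.f., last digit at the 10^3 place).
2.2 × 62.71 = 137.962 → 1.4 × 10² cm (2 s.f., last digit at the 10^1 place).
Sum: 41961.268 cm; keep the coarser place, 10^3.
Result: 4.2 × 10⁴ cm.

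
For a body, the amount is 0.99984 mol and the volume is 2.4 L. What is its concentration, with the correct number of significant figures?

0.42 mol/L

concentration = 0.99984 mol ÷ 2.4 L = 0.4166 mol/L.
0.99984 has 5 significant figures; 2.4 has 2.
Division/multiplication keeps the fewest: 2 significant figures.
Rounded: 0.42 mol/L.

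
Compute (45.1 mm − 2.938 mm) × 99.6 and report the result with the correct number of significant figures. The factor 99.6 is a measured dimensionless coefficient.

45.1 mm − 2.938 mm = 42.162 mm; the difference is limited to 1 decimal place (3 s.f.).
Carrying full precision, 42.162 × 99.6 = 4199.3352 mm; 99.6 has 3 s.f., so the result keeps min(3, 3) = 3 s.f.
Rounded to 3 significant figures: 4.20 × 10^3 mm.

4.20 × 10^3 mm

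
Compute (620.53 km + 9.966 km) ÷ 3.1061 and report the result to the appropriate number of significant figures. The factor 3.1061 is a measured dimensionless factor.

620.53 km + 9.966 km = 630.496 km; the sum is limited to 2 decimal places (5 s.f.).
Carrying full precision, 630.496 ÷ 3.1061 = 202.986381636… km; 3.1061 has 5 s.f., so the result keeps min(5, 5) = 5 s.f.
Rounded to 5 significant figures: 202.99 km.

202.99 km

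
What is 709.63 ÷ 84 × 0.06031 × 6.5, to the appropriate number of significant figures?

3.3

709.63 ÷ 84 × 0.06031 × 6.5 = 3.31173338631…
Multiplication/division keeps the fewest significant figures: 709.63 → 5 s.f., 84 → 2 s.f., 0.06031 → 4 s.f., 6.5 → 2 s.f.; limit is 2.
Rounded to 2 significant figures: 3.3.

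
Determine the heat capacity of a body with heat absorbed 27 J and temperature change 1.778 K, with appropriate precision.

15 J/K

heat capacity = 27 J ÷ 1.778 K = 15.1856017998… J/K.
27 has 2 significant figures; 1.778 has 4.
Division/multiplication keeps the fewest: 2 significant figures.
Rounded: 15 J/K.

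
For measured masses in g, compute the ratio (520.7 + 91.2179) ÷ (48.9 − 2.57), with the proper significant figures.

520.7 + 91.2179 = 611.9179, limited to 1 d.p. → 4 s.f.; 48.9 − 2.57 = 46.33, limited to 1 d.p. → 3 s.f.
Carrying full precision, 611.9179 ÷ 46.33 = 13.2078113533…; keep min(4, 3) = 3 s.f.
Rounded to 3 significant figures: 13.2.

13.2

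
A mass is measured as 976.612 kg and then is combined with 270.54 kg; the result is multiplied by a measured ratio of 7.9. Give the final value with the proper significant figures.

9.9 × 10^3 kg

976.612 kg + 270.54 kg = 1247.152 kg; the sum is limited to 2 decimal places (6 s.f.).
Carrying full precision, 1247.152 × 7.9 = 9852.5008 kg; 7.9 has 2 s.f., so the result keeps min(6, 2) = 2 s.f.
Rounded to 2 significant figures: 9.9 × 10^3 kg.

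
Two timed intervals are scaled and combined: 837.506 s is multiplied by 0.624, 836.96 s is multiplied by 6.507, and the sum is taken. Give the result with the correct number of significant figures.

5969 s

837.506 × 0.624 = 522.603744 → 523 s (3 s.f., last digit at the 10^0 place).
836.96 × 6.507 = 5446.09872 → 5446 s (4 s.f., last digit at the 10^0 place).
Sum: 5968.702464 s; keep the coarser place, 10^0.
Result: 5969 s.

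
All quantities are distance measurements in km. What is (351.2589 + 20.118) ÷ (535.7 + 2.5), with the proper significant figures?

0.6900

351.2589 + 20.118 = 371.3769, limited to 3 d.p. → 6 s.f.; 535.7 + 2.5 = 538.2, limited to 1 d.p. → 4 s.f.
Carrying full precision, 371.3769 ÷ 538.2 = 0.690035117057…; keep min(6, 4) = 4 s.f.
Rounded to 4 significant figures: 0.6900.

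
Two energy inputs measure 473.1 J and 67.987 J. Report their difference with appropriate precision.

473.1 J − 67.987 J = 405.113 J.
Addition/subtraction keeps the fewest decimal places: 473.1 → 1 decimal place, 67.987 → 3 decimal places; limit is 1.
Rounded to 1 decimal place: 405.1 J.

405.1 J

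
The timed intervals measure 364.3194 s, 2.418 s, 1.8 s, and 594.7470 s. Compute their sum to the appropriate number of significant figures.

963.3 s

364.3194 s + 2.418 s + 1.8 s + 594.7470 s = 963.2844 s.
Addition/subtraction keeps the fewest decimal places: 364.3194 → 4 decimal places, 2.418 → 3 decimal places, 1.8 → 1 decimal place, 594.7470 → 4 decimal places; limit is 1.
Rounded to 1 decimal place: 963.3 s.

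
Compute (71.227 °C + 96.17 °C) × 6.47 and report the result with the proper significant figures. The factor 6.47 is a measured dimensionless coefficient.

71.227 °C + 96.17 °C = 167.397 °C; the sum is limited to 2 decimal places (5 s.f.).
Carrying full precision, 167.397 × 6.47 = 1083.05859 °C; 6.47 has 3 s.f., so the result keeps min(5, 3) = 3 s.f.
Rounded to 3 significant figures: 1.08 × 10³ °C.

1.08 × 10³ °C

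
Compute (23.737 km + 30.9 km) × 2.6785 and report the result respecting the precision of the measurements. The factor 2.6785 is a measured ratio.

23.737 km + 30.9 km = 54.637 km; the sum is limited to 1 decimal place (3 s.f.).
Carrying full precision, 54.637 × 2.6785 = 146.3452045 km; 2.6785 has 5 s.f., so the result keeps min(3, 5) = 3 s.f.
Rounded to 3 significant figures: 146 km.

146 km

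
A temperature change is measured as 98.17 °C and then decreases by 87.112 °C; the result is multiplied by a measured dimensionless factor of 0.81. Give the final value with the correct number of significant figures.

98.17 °C − 87.112 °C = 11.058 °C; the difference is limited to 2 decimal places (4 s.f.).
Carrying full precision, 11.058 × 0.81 = 8.95698 °C; 0.81 has 2 s.f., so the result keeps min(4, 2) = 2 s.f.
Rounded to 2 significant figures: 9.0 °C.

9.0 °C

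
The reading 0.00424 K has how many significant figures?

3

0.00424: leading zeros are not significant.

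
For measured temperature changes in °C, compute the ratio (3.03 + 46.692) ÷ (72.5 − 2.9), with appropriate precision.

3.03 + 46.692 = 49.722, limited to 2 d.p. → 4 s.f.; 72.5 − 2.9 = 69.6, limited to 1 d.p. → 3 s.f.
Carrying full precision, 49.722 ÷ 69.6 = 0.714396551724…; keep min(4, 3) = 3 s.f.
Rounded to 3 significant figures: 0.714.

0.714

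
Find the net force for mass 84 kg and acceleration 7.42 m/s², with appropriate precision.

net force = 84 kg × 7.42 m/s² = 623.28 N.
84 has 2 significant figures; 7.42 has 3.
Division/multiplication keeps the fewest: 2 significant figures.
Rounded: 6.2 × 10^2 N.

6.2 × 10^2 N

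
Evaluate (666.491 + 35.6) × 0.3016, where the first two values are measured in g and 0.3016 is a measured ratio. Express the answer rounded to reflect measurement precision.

211.8 g

666.491 g + 35.6 g = 702.091 g; the sum is limited to 1 decimal place (4 s.f.).
Carrying full precision, 702.091 × 0.3016 = 211.7506456 g; 0.3016 has 4 s.f., so the result keeps min(4, 4) = 4 s.f.
Rounded to 4 significant figures: 211.8 g.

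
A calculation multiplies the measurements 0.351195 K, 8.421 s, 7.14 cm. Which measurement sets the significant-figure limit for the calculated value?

7.14 cm

0.351195 K → 6 s.f.; 8.421 s → 4 s.f.; 7.14 cm → 3 s.f.
The fewest is 3 significant figures, from 7.14 cm.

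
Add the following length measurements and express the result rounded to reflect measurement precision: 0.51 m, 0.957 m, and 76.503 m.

0.51 m + 0.957 m + 76.503 m = 77.970 m.
Addition/subtraction keeps the fewest decimal places: 0.51 → 2 decimal places, 0.957 → 3 decimal places, 76.503 → 3 decimal places; limit is 2.
Rounded to 2 decimal places: 77.97 m.

77.97 m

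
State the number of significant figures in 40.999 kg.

40.999: zeros between nonzero digits are significant.

5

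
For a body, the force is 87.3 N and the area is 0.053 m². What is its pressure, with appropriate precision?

1.6 × 10^3 Pa

pressure = 87.3 N ÷ 0.053 m² = 1647.16981132… Pa.
87.3 has 3 significant figures; 0.053 has 2.
Division/multiplication keeps the fewest: 2 significant figures.
Rounded: 1.6 × 10^3 Pa.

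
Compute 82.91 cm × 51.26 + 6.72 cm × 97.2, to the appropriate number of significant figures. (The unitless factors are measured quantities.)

82.91 × 51.26 = 4249.9666 → 4250. cm (4 s.f., last digit at the 10^0 place).
6.72 × 97.2 = 653.184 → 653 cm (3 s.f., last digit at the 10^0 place).
Sum: 4903.1506 cm; keep the coarser place, 10^0.
Result: 4903 cm.

4903 cm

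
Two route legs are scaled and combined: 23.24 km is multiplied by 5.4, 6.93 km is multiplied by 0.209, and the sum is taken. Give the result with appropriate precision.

23.24 × 5.4 = 125.496 → 1.3 × 10² km (2 s.f., last digit at the 10^1 place).
6.93 × 0.209 = 1.44837 → 1.45 km (3 s.f., last digit at the 10^-2 place).
Sum: 126.94437 km; keep the coarser place, 10^1.
Result: 1.3 × 10² km.

1.3 × 10² km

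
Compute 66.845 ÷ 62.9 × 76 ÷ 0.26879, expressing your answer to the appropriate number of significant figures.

66.845 ÷ 62.9 × 76 ÷ 0.26879 = 300.482211662…
Multiplication/division keeps the fewest significant figures: 66.845 → 5 s.f., 62.9 → 3 s.f., 76 → 2 s.f., 0.26879 → 5 s.f.; limit is 2.
Rounded to 2 significant figures: 3.0 × 10^2.

3.0 × 10^2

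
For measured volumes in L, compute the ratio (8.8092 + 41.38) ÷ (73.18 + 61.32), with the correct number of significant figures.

8.8092 + 41.38 = 50.1892, limited to 2 d.p. → 4 s.f.; 73.18 + 61.32 = 134.50, limited to 2 d.p. → 5 s.f.
Carrying full precision, 50.1892 ÷ 134.50 = 0.373153903346…; keep min(4, 5) = 4 s.f.
Rounded to 4 significant figures: 0.3732.

0.3732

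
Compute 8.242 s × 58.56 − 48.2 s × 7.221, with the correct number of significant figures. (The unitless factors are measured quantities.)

135 s

8.242 × 58.56 = 482.65152 → 482.7 s (4 s.f., last digit at the 10^-1 place).
48.2 × 7.221 = 348.0522 → 348 s (3 s.f., last digit at the 10^0 place).
Difference: 134.59932 s; keep the coarser place, 10^0.
Result: 135 s.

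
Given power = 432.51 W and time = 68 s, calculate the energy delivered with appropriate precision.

2.9 × 10⁴ J

energy delivered = 432.51 W × 68 s = 29410.68 J.
432.51 has 5 significant figures; 68 has 2.
Division/multiplication keeps the fewest: 2 significant figures.
Rounded: 2.9 × 10⁴ J.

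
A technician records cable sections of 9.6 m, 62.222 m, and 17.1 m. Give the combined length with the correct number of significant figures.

9.6 m + 62.222 m + 17.1 m = 88.922 m.
Addition/subtraction keeps the fewest decimal places: 9.6 → 1 decimal place, 62.222 → 3 decimal places, 17.1 → 1 decimal place; limit is 1.
Rounded to 1 decimal place: 88.9 m.

88.9 m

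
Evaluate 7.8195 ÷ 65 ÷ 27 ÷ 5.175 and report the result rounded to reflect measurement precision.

8.6 × 10⁻⁴

7.8195 ÷ 65 ÷ 27 ÷ 5.175 = 0.000860976918948…
Multiplication/division keeps the fewest significant figures: 7.8195 → 5 s.f., 65 → 2 s.f., 27 → 2 s.f., 5.175 → 4 s.f.; limit is 2.
Rounded to 2 significant figures: 8.6 × 10⁻⁴.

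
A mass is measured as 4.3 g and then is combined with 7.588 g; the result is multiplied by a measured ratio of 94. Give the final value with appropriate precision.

1.1 × 10³ g

4.3 g + 7.588 g = 11.888 g; the sum is limited to 1 decimal place (3 s.f.).
Carrying full precision, 11.888 × 94 = 1117.472 g; 94 has 2 s.f., so the result keeps min(3, 2) = 2 s.f.
Rounded to 2 significant figures: 1.1 × 10³ g.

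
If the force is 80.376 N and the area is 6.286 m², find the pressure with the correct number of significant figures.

12.79 Pa

pressure = 80.376 N ÷ 6.286 m² = 12.7865097041… Pa.
80.376 has 5 significant figures; 6.286 has 4.
Division/multiplication keeps the fewest: 4 significant figures.
Rounded: 12.79 Pa.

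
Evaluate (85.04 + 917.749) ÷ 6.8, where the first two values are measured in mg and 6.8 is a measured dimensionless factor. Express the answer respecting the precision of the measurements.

85.04 mg + 917.749 mg = 1002.789 mg; the sum is limited to 2 decimal places (6 s.f.).
Carrying full precision, 1002.789 ÷ 6.8 = 147.468970588… mg; 6.8 has 2 s.f., so the result keeps min(6, 2) = 2 s.f.
Rounded to 2 significant figures: 1.5 × 10^2 mg.

1.5 × 10^2 mg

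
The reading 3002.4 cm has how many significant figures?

5

3002.4: zeros between nonzero digits are significant.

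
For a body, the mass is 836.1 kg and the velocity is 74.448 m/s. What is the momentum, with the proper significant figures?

momentum = 836.1 kg × 74.448 m/s = 62245.9728 kg·m/s.
836.1 has 4 significant figures; 74.448 has 5.
Division/multiplication keeps the fewest: 4 significant figures.
Rounded: 6.225 × 10^4 kg·m/s.

6.225 × 10^4 kg·m/s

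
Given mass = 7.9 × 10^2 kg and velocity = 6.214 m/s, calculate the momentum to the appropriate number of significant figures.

momentum = 7.9 × 10^2 kg × 6.214 m/s = 4909.06 kg·m/s.
7.9 × 10^2 has 2 significant figures; 6.214 has 4.
Division/multiplication keeps the fewest: 2 significant figures.
Rounded: 4.9 × 10^3 kg·m/s.

4.9 × 10^3 kg·m/s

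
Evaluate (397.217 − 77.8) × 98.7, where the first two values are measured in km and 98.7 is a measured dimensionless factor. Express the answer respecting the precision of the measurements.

397.217 km − 77.8 km = 319.417 km; the difference is limited to 1 decimal place (4 s.f.).
Carrying full precision, 319.417 × 98.7 = 31526.4579 km; 98.7 has 3 s.f., so the result keeps min(4, 3) = 3 s.f.
Rounded to 3 significant figures: 3.15 × 10⁴ km.

3.15 × 10⁴ km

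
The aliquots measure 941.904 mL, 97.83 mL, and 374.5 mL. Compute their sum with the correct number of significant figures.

1414.2 mL

941.904 mL + 97.83 mL + 374.5 mL = 1414.234 mL.
Addition/subtraction keeps the fewest decimal places: 941.904 → 3 decimal places, 97.83 → 2 decimal places, 374.5 → 1 decimal place; limit is 1.
Rounded to 1 decimal place: 1414.2 mL.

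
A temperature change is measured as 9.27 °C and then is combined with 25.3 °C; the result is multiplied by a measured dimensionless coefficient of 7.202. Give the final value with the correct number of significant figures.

249 °C

9.27 °C + 25.3 °C = 34.57 °C; the sum is limited to 1 decimal place (3 s.f.).
Carrying full precision, 34.57 × 7.202 = 248.97314 °C; 7.202 has 4 s.f., so the result keeps min(3, 4) = 3 s.f.
Rounded to 3 significant figures: 249 °C.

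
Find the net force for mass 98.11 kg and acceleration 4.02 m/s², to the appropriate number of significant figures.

net force = 98.11 kg × 4.02 m/s² = 394.4022 N.
98.11 has 4 significant figures; 4.02 has 3.
Division/multiplication keeps the fewest: 3 significant figures.
Rounded: 3.94 × 10^2 N.

3.94 × 10^2 N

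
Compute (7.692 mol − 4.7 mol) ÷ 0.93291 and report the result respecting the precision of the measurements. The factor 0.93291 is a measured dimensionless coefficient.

3.2 mol

7.692 mol − 4.7 mol = 2.992 mol; the difference is limited to 1 decimal place (2 s.f.).
Carrying full precision, 2.992 ÷ 0.93291 = 3.20716896592… mol; 0.93291 has 5 s.f., so the result keeps min(2, 5) = 2 s.f.
Rounded to 2 significant figures: 3.2 mol.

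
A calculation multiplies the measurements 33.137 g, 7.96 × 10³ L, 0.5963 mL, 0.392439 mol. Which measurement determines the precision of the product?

7.96 × 10³ L

33.137 g → 5 s.f.; 7.96 × 10³ L → 3 s.f.; 0.5963 mL → 4 s.f.; 0.392439 mol → 6 s.f.
The fewest is 3 significant figures, from 7.96 × 10³ L.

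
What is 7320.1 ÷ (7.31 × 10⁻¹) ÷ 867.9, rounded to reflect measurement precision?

11.5

7320.1 ÷ (7.31 × 10⁻¹) ÷ 867.9 = 11.5379844331…
Multiplication/division keeps the fewest significant figures: 7320.1 → 5 s.f., 7.31 × 10⁻¹ → 3 s.f., 867.9 → 4 s.f.; limit is 3.
Rounded to 3 significant figures: 11.5.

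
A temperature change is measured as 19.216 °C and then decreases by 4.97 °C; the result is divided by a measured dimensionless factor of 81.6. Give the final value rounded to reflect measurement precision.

19.216 °C − 4.97 °C = 14.246 °C; the difference is limited to 2 decimal places (4 s.f.).
Carrying full precision, 14.246 ÷ 81.6 = 0.174583333333… °C; 81.6 has 3 s.f., so the result keeps min(4, 3) = 3 s.f.
Rounded to 3 significant figures: 1.75 × 10⁻¹ °C.

1.75 × 10⁻¹ °C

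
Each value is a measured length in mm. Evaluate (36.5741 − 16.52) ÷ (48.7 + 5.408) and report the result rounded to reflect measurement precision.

36.5741 − 16.52 = 20.0541, limited to 2 d.p. → 4 s.f.; 48.7 + 5.408 = 54.108, limited to 1 d.p. → 3 s.f.
Carrying full precision, 20.0541 ÷ 54.108 = 0.370630960302…; keep min(4, 3) = 3 s.f.
Rounded to 3 significant figures: 0.371.

0.371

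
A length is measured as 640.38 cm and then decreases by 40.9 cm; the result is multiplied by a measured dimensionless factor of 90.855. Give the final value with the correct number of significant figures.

5.447 × 10⁴ cm

640.38 cm − 40.9 cm = 599.48 cm; the difference is limited to 1 decimal place (4 s.f.).
Carrying full precision, 599.48 × 90.855 = 54465.7554 cm; 90.855 has 5 s.f., so the result keeps min(4, 5) = 4 s.f.
Rounded to 4 significant figures: 5.447 × 10⁴ cm.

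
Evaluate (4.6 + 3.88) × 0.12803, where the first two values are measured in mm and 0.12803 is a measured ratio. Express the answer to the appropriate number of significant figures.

4.6 mm + 3.88 mm = 8.48 mm; the sum is limited to 1 decimal place (2 s.f.).
Carrying full precision, 8.48 × 0.12803 = 1.0856944 mm; 0.12803 has 5 s.f., so the result keeps min(2, 5) = 2 s.f.
Rounded to 2 significant figures: 1.1 mm.

1.1 mm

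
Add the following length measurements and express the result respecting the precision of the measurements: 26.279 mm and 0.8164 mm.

26.279 mm + 0.8164 mm = 27.0954 mm.
Addition/subtraction keeps the fewest decimal places: 26.279 → 3 decimal places, 0.8164 → 4 decimal places; limit is 3.
Rounded to 3 decimal places: 27.095 mm.

27.095 mm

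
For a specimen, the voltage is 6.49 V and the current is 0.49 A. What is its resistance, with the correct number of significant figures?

resistance = 6.49 V ÷ 0.49 A = 13.2448979592… Ω.
6.49 has 3 significant figures; 0.49 has 2.
Division/multiplication keeps the fewest: 2 significant figures.
Rounded: 13 Ω.

13 Ω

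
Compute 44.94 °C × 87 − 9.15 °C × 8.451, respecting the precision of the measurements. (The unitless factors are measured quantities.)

44.94 × 87 = 3909.78 → 3.9 × 10^3 °C (2 s.f., last digit at the 10^2 place).
9.15 × 8.451 = 77.32665 → 77.3 °C (3 s.f., last digit at the 10^-1 place).
Difference: 3832.45335 °C; keep the coarser place, 10^2.
Result: 3.8 × 10^3 °C.

3.8 × 10^3 °C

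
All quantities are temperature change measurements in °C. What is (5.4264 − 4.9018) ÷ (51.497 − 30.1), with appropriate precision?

0.0245

5.4264 − 4.9018 = 0.5246, limited to 4 d.p. → 4 s.f.; 51.497 − 30.1 = 21.397, limited to 1 d.p. → 3 s.f.
Carrying full precision, 0.5246 ÷ 21.397 = 0.0245174557181…; keep min(4, 3) = 3 s.f.
Rounded to 3 significant figures: 0.0245.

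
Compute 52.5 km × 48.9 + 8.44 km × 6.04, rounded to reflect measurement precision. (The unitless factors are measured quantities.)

52.5 × 48.9 = 2567.25 → 2.57 × 10^3 km (3 s.f., last digit at the 10^1 place).
8.44 × 6.04 = 50.9776 → 51.0 km (3 s.f., last digit at the 10^-1 place).
Sum: 2618.2276 km; keep the coarser place, 10^1.
Result: 2.62 × 10^3 km.

2.62 × 10^3 km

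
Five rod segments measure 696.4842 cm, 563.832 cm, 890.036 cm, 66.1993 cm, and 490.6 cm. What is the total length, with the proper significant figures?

696.4842 cm + 563.832 cm + 890.036 cm + 66.1993 cm + 490.6 cm = 2707.1515 cm.
Addition/subtraction keeps the fewest decimal places: 696.4842 → 4 decimal places, 563.832 → 3 decimal places, 890.036 → 3 decimal places, 66.1993 → 4 decimal places, 490.6 → 1 decimal place; limit is 1.
Rounded to 1 decimal place: 2.7072 × 10^3 cm.

2.7072 × 10^3 cm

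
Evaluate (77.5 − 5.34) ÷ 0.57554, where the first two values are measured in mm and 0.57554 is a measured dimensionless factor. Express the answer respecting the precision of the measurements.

77.5 mm − 5.34 mm = 72.16 mm; the difference is limited to 1 decimal place (3 s.f.).
Carrying full precision, 72.16 ÷ 0.57554 = 125.377905967… mm; 0.57554 has 5 s.f., so the result keeps min(3, 5) = 3 s.f.
Rounded to 3 significant figures: 125 mm.

125 mm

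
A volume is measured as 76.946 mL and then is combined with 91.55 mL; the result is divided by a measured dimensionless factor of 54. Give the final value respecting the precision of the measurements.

3.1 mL

76.946 mL + 91.55 mL = 168.496 mL; the sum is limited to 2 decimal places (5 s.f.).
Carrying full precision, 168.496 ÷ 54 = 3.1202962963… mL; 54 has 2 s.f., so the result keeps min(5, 2) = 2 s.f.
Rounded to 2 significant figures: 3.1 mL.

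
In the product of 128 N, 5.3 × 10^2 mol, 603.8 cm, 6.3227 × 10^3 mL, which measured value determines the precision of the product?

5.3 × 10^2 mol

128 N → 3 s.f.; 5.3 × 10^2 mol → 2 s.f.; 603.8 cm → 4 s.f.; 6.3227 × 10^3 mL → 5 s.f.
The fewest is 2 significant figures, from 5.3 × 10^2 mol.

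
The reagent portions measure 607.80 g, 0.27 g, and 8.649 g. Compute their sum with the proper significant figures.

616.72 g

607.80 g + 0.27 g + 8.649 g = 616.719 g.
Addition/subtraction keeps the fewest decimal places: 607.80 → 2 decimal places, 0.27 → 2 decimal places, 8.649 → 3 decimal places; limit is 2.
Rounded to 2 decimal places: 616.72 g.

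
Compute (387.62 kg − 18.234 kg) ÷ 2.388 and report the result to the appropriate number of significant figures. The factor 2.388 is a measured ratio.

154.7 kg

387.62 kg − 18.234 kg = 369.386 kg; the difference is limited to 2 decimal places (5 s.f.).
Carrying full precision, 369.386 ÷ 2.388 = 154.684254606… kg; 2.388 has 4 s.f., so the result keeps min(5, 4) = 4 s.f.
Rounded to 4 significant figures: 154.7 kg.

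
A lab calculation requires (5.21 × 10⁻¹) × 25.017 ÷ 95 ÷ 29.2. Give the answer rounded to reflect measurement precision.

0.0047

(5.21 × 10⁻¹) × 25.017 ÷ 95 ÷ 29.2 = 0.00469857858688…
Multiplication/division keeps the fewest significant figures: 5.21 × 10⁻¹ → 3 s.f., 25.017 → 5 s.f., 95 → 2 s.f., 29.2 → 3 s.f.; limit is 2.
Rounded to 2 significant figures: 0.0047.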